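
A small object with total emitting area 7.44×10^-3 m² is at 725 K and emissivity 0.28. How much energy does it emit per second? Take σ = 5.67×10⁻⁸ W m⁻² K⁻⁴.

P ≈ 32.6 W

P = εσAT⁴ = 0.28 × 5.67×10⁻⁸ × 7.44×10^-3 × (725)⁴ = 0.28 × 5.67×10⁻⁸ × 7.44×10^-3 × 2.76×10^11.
P = 32.6 W.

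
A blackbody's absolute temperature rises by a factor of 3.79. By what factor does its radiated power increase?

factor ≈ 206

P ∝ T⁴, so the power scales as (3.79)⁴ = 206.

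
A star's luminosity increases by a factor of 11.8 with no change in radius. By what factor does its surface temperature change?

factor ≈ 1.85

P ∝ T⁴ ⇒ T ∝ P^(1/4), so T scales by (11.8)^(1/4) = 1.85.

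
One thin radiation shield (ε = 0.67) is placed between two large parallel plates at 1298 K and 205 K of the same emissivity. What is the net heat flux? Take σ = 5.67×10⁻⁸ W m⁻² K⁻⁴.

Each of the 2 gaps contributes resistance (2/ε − 1) = 2/0.67 − 1 = 1.985; total = 3.970.
q = σ(T₁⁴ − T₂⁴) / 3.970 = 5.67×10⁻⁸ × 2.84×10^12 / 3.970 = 40500 W/m².

q ≈ 40500 W/m²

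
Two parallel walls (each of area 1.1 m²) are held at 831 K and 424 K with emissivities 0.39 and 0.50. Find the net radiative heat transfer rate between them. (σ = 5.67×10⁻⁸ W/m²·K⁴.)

Q ≈ 7780 W

For two large parallel gray plates, q = σ(T₁⁴ − T₂⁴) / (1/ε₁ + 1/ε₂ − 1).
1/ε₁ + 1/ε₂ − 1 = 1/0.39 + 1/0.50 − 1 = 3.564.
T₁⁴ − T₂⁴ = 4.77×10^11 − 3.23×10^10 = 4.45×10^11 K⁴.
q = 5.67×10⁻⁸ × 4.45×10^11 / 3.564 = 7070 W/m².
Q = q·A = 7070 × 1.1 = 7780 W.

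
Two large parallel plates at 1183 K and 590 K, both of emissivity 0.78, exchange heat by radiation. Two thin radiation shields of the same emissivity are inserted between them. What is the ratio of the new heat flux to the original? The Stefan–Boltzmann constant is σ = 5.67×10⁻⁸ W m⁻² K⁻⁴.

With N identical shields there are N+1 = 3 gaps in series, each with the same radiative resistance, so the flux falls to 1/(N+1) of its unshielded value.

ratio ≈ 0.333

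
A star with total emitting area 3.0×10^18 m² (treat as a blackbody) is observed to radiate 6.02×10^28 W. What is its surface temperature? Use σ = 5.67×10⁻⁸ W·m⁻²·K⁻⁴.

T ≈ 24400 K

From P = σAT⁴, T = (P / σA)^(1/4) = (6.02×10^28 / (5.67×10⁻⁸ × 3.00×10^18))^(1/4).
T = (3.54×10^17)^(1/4) = 24400 K.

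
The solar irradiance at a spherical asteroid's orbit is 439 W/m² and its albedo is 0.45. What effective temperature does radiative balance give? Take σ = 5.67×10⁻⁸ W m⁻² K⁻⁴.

Power absorbed = (1−a)S·πR²; power emitted = 4πR²σT⁴. Equating and cancelling πR²:
T = ((1−a)S / 4σ)^(1/4) = (241 / (4 × 5.67×10⁻⁸))^(1/4) = (1.06×10^9)^(1/4).
T = 181 K.

T ≈ 181 K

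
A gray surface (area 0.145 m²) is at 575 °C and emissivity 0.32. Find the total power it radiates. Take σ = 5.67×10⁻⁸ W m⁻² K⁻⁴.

575 °C = 848 K.
Stefan–Boltzmann: P = εσAT⁴ = 0.32 × 5.67×10⁻⁸ × 0.145 × (848)⁴ = 0.32 × 5.67×10⁻⁸ × 0.145 × 5.17×10^11.
P = 1360 W.

P ≈ 1360 W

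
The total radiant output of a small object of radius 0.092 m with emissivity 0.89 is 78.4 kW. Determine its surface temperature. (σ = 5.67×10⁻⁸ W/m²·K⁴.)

T ≈ 1950 K

A = 4πr² = 4π × (0.092)² = 0.106 m².
From P = εσAT⁴, T = (P / εσA)^(1/4) = (78400 / (0.89 × 5.67×10⁻⁸ × 0.106))^(1/4).
T = (1.46×10^13)^(1/4) = 1950 K.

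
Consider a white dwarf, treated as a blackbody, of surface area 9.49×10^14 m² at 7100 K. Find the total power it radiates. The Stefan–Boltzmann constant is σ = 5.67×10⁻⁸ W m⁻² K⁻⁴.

P ≈ 1.37×10^23 W

P = σAT⁴ = 5.67×10⁻⁸ × 9.49×10^14 × (7100)⁴ = 5.67×10⁻⁸ × 9.49×10^14 × 2.54×10^15.
P = 1.37×10^23 W.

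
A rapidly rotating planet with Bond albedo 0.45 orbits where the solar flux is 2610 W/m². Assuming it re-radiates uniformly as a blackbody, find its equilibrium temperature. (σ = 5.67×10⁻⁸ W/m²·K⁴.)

Power absorbed = (1−a)S·πR²; power emitted = 4πR²σT⁴. Equating and cancelling πR²:
T = ((1−a)S / 4σ)^(1/4) = (1440 / (4 × 5.67×10⁻⁸))^(1/4) = (6.33×10^9)^(1/4).
T = 282 K.

T ≈ 282 K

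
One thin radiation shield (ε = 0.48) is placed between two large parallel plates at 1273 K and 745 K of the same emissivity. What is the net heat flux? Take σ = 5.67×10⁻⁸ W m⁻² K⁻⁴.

Each of the 2 gaps contributes resistance (2/ε − 1) = 2/0.48 − 1 = 3.167; total = 6.333.
q = σ(T₁⁴ − T₂⁴) / 6.333 = 5.67×10⁻⁸ × 2.32×10^12 / 6.333 = 20800 W/m².

q ≈ 20800 W/m²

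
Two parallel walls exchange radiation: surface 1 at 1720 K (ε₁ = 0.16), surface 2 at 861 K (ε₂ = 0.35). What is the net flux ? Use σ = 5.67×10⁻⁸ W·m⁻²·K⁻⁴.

For two large parallel gray plates, q = σ(T₁⁴ − T₂⁴) / (1/ε₁ + 1/ε₂ − 1).
1/ε₁ + 1/ε₂ − 1 = 1/0.16 + 1/0.35 − 1 = 8.107.
T₁⁴ − T₂⁴ = 8.75×10^12 − 5.50×10^11 = 8.20×10^12 K⁴.
q = 5.67×10⁻⁸ × 8.20×10^12 / 8.107 = 57400 W/m².

q ≈ 57400 W/m²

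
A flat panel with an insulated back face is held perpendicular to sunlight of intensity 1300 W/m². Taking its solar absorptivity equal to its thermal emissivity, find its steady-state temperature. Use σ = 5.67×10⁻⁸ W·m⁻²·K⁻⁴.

Absorbed flux αS = emitted flux εσT⁴ (one radiating face); with α = ε, T = (S/σ)^(1/4).
T = (1300 / 5.67×10⁻⁸)^(1/4) = (2.29×10^10)^(1/4).
T = 389 K.

T ≈ 389 K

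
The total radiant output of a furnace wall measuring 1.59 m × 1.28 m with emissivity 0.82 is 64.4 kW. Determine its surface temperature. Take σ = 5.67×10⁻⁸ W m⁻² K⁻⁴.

T ≈ 908 K

A = 1.59 × 1.28 = 2.04 m².
From P = εσAT⁴, T = (P / εσA)^(1/4) = (64400 / (0.82 × 5.67×10⁻⁸ × 2.04))^(1/4).
T = (6.81×10^11)^(1/4) = 908 K.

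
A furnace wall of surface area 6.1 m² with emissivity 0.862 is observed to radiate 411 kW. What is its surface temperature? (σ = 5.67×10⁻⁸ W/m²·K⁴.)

From P = εσAT⁴, T = (P / εσA)^(1/4) = (4.11×10^5 / (0.862 × 5.67×10⁻⁸ × 6.10))^(1/4).
T = (1.38×10^12)^(1/4) = 1080 K.

T ≈ 1080 K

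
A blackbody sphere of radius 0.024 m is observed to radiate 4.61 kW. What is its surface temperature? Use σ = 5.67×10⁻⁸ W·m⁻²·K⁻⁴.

A = 4πr² = 4π × (0.024)² = 7.24×10^-3 m².
From P = σAT⁴, T = (P / σA)^(1/4) = (4610 / (5.67×10⁻⁸ × 7.24×10^-3))^(1/4).
T = (1.12×10^13)^(1/4) = 1830 K.

T ≈ 1830 K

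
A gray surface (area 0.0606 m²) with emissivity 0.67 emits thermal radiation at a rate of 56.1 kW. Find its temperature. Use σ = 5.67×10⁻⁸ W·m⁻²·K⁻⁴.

From P = εσAT⁴, T = (P / εσA)^(1/4) = (56100 / (0.67 × 5.67×10⁻⁸ × 0.0606))^(1/4).
T = (2.44×10^13)^(1/4) = 2220 K.

T ≈ 2220 K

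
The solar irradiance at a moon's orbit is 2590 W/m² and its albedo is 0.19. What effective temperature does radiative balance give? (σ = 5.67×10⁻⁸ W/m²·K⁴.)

T ≈ 310 K

Power absorbed = (1−a)S·πR²; power emitted = 4πR²σT⁴. Equating and cancelling πR²:
T = ((1−a)S / 4σ)^(1/4) = (2100 / (4 × 5.67×10⁻⁸))^(1/4) = (9.25×10^9)^(1/4).
T = 310 K.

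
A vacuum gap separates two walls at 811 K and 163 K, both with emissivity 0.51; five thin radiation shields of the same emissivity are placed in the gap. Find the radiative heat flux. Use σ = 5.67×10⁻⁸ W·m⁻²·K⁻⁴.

q ≈ 1400 W/m²

Each of the 6 gaps contributes resistance (2/ε − 1) = 2/0.51 − 1 = 2.922; total = 17.53.
q = σ(T₁⁴ − T₂⁴) / 17.53 = 5.67×10⁻⁸ × 4.32×10^11 / 17.53 = 1400 W/m².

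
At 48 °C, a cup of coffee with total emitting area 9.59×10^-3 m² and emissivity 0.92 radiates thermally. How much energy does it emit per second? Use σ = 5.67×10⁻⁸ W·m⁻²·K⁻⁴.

48 °C = 321 K.
Stefan–Boltzmann: P = εσAT⁴ = 0.92 × 5.67×10⁻⁸ × 9.59×10^-3 × (321)⁴ = 0.92 × 5.67×10⁻⁸ × 9.59×10^-3 × 1.06×10^10.
P = 5.31 W.

P ≈ 5.31 W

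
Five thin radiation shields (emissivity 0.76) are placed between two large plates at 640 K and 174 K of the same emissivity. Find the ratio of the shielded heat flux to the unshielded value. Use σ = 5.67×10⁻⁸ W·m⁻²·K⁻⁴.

ratio ≈ 0.167

With N identical shields there are N+1 = 6 gaps in series, each with the same radiative resistance, so the flux falls to 1/(N+1) of its unshielded value.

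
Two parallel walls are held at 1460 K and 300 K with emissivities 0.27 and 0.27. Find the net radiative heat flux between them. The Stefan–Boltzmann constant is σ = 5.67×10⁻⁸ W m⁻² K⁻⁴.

For two large parallel gray plates, q = σ(T₁⁴ − T₂⁴) / (1/ε₁ + 1/ε₂ − 1).
1/ε₁ + 1/ε₂ − 1 = 1/0.27 + 1/0.27 − 1 = 6.407.
T₁⁴ − T₂⁴ = 4.54×10^12 − 8.10×10^9 = 4.54×10^12 K⁴.
q = 5.67×10⁻⁸ × 4.54×10^12 / 6.407 = 40100 W/m².

q ≈ 40100 W/m²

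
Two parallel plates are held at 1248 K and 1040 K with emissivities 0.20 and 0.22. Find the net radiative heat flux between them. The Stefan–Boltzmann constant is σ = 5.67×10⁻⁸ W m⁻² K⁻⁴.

q ≈ 8330 W/m²

For two large parallel gray plates, q = σ(T₁⁴ − T₂⁴) / (1/ε₁ + 1/ε₂ − 1).
1/ε₁ + 1/ε₂ − 1 = 1/0.20 + 1/0.22 − 1 = 8.545.
T₁⁴ − T₂⁴ = 2.43×10^12 − 1.17×10^12 = 1.26×10^12 K⁴.
q = 5.67×10⁻⁸ × 1.26×10^12 / 8.545 = 8330 W/m².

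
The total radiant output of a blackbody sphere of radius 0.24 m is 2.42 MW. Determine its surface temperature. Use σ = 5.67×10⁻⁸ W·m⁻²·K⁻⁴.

T ≈ 2770 K

A = 4πr² = 4π × (0.24)² = 0.724 m².
From P = σAT⁴, T = (P / σA)^(1/4) = (2.42×10^6 / (5.67×10⁻⁸ × 0.724))^(1/4).
T = (5.90×10^13)^(1/4) = 2770 K.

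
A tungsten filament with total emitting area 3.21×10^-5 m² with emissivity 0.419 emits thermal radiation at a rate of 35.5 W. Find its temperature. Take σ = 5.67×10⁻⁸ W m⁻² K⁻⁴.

From P = εσAT⁴, T = (P / εσA)^(1/4) = (35.5 / (0.419 × 5.67×10⁻⁸ × 3.21×10^-5))^(1/4).
T = (4.66×10^13)^(1/4) = 2610 K.

T ≈ 2610 K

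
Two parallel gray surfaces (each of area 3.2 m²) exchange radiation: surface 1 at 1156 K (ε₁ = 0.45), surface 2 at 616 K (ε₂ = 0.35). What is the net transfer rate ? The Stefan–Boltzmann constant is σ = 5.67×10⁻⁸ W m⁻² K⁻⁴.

For two large parallel gray plates, q = σ(T₁⁴ − T₂⁴) / (1/ε₁ + 1/ε₂ − 1).
1/ε₁ + 1/ε₂ − 1 = 1/0.45 + 1/0.35 − 1 = 4.079.
T₁⁴ − T₂⁴ = 1.79×10^12 − 1.44×10^11 = 1.64×10^12 K⁴.
q = 5.67×10⁻⁸ × 1.64×10^12 / 4.079 = 22800 W/m².
Q = q·A = 22800 × 3.2 = 73000 W.

Q ≈ 73000 W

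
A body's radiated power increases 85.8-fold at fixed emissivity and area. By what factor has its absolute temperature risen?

factor ≈ 3.04

P ∝ T⁴ ⇒ T ∝ P^(1/4), so T scales by (85.8)^(1/4) = 3.04.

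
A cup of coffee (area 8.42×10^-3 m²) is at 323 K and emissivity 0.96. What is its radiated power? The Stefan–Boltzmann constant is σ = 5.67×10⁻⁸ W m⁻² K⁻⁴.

P ≈ 4.99 W

Stefan–Boltzmann: P = εσAT⁴ = 0.96 × 5.67×10⁻⁸ × 8.42×10^-3 × (323)⁴ = 0.96 × 5.67×10⁻⁸ × 8.42×10^-3 × 1.09×10^10.
P = 4.99 W.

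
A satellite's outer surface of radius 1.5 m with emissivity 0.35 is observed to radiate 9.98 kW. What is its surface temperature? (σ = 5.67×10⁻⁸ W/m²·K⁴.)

T ≈ 365 K

A = 4πr² = 4π × (1.5)² = 28.3 m².
From P = εσAT⁴, T = (P / εσA)^(1/4) = (9980 / (0.35 × 5.67×10⁻⁸ × 28.3))^(1/4).
T = (1.78×10^10)^(1/4) = 365 K.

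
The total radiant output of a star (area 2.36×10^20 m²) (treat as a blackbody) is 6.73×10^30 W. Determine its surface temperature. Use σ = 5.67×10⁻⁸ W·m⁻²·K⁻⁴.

From P = σAT⁴, T = (P / σA)^(1/4) = (6.73×10^30 / (5.67×10⁻⁸ × 2.36×10^20))^(1/4).
T = (5.03×10^17)^(1/4) = 26600 K.

T ≈ 26600 K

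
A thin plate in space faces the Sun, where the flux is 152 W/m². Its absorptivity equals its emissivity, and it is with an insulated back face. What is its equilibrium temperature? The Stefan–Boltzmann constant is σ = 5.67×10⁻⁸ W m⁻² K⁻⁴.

T ≈ 228 K

Absorbed flux αS = emitted flux εσT⁴ (one radiating face); with α = ε, T = (S/σ)^(1/4).
T = (152 / 5.67×10⁻⁸)^(1/4) = (2.68×10^9)^(1/4).
T = 228 K.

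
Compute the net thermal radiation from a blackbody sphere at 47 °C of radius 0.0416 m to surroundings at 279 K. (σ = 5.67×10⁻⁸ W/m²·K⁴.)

Q ≈ 5.46 W

A = 4πr² = 4π × (0.0416)² = 0.0217 m².
Convert: 47 °C = 320 K.
Q = σA(T⁴ − T_s⁴). T⁴ − T_s⁴ = (320)⁴ − (279)⁴ = 1.05×10^10 − 6.06×10^9 = 4.43×10^9 K⁴.
Q = 5.67×10⁻⁸ × 0.0217 × 4.43×10^9 = 5.46 W.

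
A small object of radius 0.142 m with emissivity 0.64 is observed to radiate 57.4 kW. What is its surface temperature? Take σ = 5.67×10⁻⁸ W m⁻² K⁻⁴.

T ≈ 1580 K

A = 4πr² = 4π × (0.142)² = 0.253 m².
From P = εσAT⁴, T = (P / εσA)^(1/4) = (57400 / (0.64 × 5.67×10⁻⁸ × 0.253))^(1/4).
T = (6.24×10^12)^(1/4) = 1580 K.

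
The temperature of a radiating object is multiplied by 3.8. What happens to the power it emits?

factor ≈ 209

P ∝ T⁴, so the power scales as (3.8)⁴ = 209.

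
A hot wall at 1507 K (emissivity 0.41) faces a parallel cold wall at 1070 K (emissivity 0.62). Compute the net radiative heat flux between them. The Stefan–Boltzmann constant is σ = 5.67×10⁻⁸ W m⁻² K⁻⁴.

For two large parallel gray plates, q = σ(T₁⁴ − T₂⁴) / (1/ε₁ + 1/ε₂ − 1).
1/ε₁ + 1/ε₂ − 1 = 1/0.41 + 1/0.62 − 1 = 3.052.
T₁⁴ − T₂⁴ = 5.16×10^12 − 1.31×10^12 = 3.85×10^12 K⁴.
q = 5.67×10⁻⁸ × 3.85×10^12 / 3.052 = 71500 W/m².

q ≈ 71500 W/m²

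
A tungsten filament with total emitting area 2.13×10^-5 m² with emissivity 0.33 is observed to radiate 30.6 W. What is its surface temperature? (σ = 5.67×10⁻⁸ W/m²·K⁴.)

T ≈ 2960 K

From P = εσAT⁴, T = (P / εσA)^(1/4) = (30.6 / (0.33 × 5.67×10⁻⁸ × 2.13×10^-5))^(1/4).
T = (7.68×10^13)^(1/4) = 2960 K.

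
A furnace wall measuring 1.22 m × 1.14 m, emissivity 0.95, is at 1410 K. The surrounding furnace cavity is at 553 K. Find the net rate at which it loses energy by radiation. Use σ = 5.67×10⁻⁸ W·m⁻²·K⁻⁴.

Q ≈ 2.89×10^5 W

A = 1.22 × 1.14 = 1.39 m².
Q = εσA(T⁴ − T_s⁴). T⁴ − T_s⁴ = (1410)⁴ − (553)⁴ = 3.95×10^12 − 9.35×10^10 = 3.86×10^12 K⁴.
Q = 0.95 × 5.67×10⁻⁸ × 1.39 × 3.86×10^12 = 2.89×10^5 W.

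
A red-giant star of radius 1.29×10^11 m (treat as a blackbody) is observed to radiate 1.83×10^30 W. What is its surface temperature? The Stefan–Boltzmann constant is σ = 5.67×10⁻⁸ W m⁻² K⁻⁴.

A = 4πr² = 4π × (1.29×10^11)² = 2.09×10^23 m².
From P = σAT⁴, T = (P / σA)^(1/4) = (1.83×10^30 / (5.67×10⁻⁸ × 2.09×10^23))^(1/4).
T = (1.54×10^14)^(1/4) = 3520 K.

T ≈ 3520 K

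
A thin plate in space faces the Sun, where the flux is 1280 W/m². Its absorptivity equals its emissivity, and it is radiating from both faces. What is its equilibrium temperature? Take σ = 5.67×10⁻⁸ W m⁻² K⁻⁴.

T ≈ 326 K

Absorbed flux αS = emitted flux 2εσT⁴ per unit area; with α = ε this gives T = (S/2σ)^(1/4).
T = (1280 / (2 × 5.67×10⁻⁸))^(1/4) = (1.13×10^10)^(1/4).
T = 326 K.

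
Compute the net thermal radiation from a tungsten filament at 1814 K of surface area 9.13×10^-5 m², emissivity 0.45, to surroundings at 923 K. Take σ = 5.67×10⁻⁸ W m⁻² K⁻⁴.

Q = εσA(T⁴ − T_s⁴). T⁴ − T_s⁴ = (1814)⁴ − (923)⁴ = 1.08×10^13 − 7.26×10^11 = 1.01×10^13 K⁴.
Q = 0.45 × 5.67×10⁻⁸ × 9.13×10^-5 × 1.01×10^13 = 23.5 W.

Q ≈ 23.5 W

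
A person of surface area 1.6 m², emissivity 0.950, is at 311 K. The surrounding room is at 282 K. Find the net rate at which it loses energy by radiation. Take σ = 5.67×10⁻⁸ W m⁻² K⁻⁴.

Q = εσA(T⁴ − T_s⁴). T⁴ − T_s⁴ = (311)⁴ − (282)⁴ = 9.35×10^9 − 6.32×10^9 = 3.03×10^9 K⁴.
Q = 0.950 × 5.67×10⁻⁸ × 1.60 × 3.03×10^9 = 261 W.

Q ≈ 261 W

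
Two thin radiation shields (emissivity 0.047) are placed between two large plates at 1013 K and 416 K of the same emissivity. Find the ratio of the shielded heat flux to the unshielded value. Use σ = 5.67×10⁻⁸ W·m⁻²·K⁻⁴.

ratio ≈ 0.333

With N identical shields there are N+1 = 3 gaps in series, each with the same radiative resistance, so the flux falls to 1/(N+1) of its unshielded value.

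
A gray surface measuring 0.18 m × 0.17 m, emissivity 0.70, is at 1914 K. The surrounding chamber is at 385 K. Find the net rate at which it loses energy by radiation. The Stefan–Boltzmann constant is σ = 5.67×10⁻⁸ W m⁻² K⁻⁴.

A = 0.18 × 0.17 = 0.0306 m².
Q = εσA(T⁴ − T_s⁴). T⁴ − T_s⁴ = (1914)⁴ − (385)⁴ = 1.34×10^13 − 2.20×10^10 = 1.34×10^13 K⁴.
Q = 0.70 × 5.67×10⁻⁸ × 0.0306 × 1.34×10^13 = 16300 W.

Q ≈ 16300 W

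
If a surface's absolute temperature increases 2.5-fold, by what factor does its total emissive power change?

factor ≈ 39.1

P ∝ T⁴, so the power scales as (2.5)⁴ = 39.1.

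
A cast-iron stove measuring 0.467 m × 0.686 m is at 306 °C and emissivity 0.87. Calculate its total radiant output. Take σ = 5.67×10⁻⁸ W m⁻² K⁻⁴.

A = 0.467 × 0.686 = 0.320 m².
306 °C = 579 K.
P = εσAT⁴ = 0.87 × 5.67×10⁻⁸ × 0.320 × (579)⁴ = 0.87 × 5.67×10⁻⁸ × 0.320 × 1.12×10^11.
P = 1780 W.

P ≈ 1780 W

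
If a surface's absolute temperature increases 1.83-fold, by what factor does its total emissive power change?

P ∝ T⁴, so the power scales as (1.83)⁴ = 11.2.

factor ≈ 11.2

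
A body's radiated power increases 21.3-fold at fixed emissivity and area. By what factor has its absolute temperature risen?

P ∝ T⁴ ⇒ T ∝ P^(1/4), so T scales by (21.3)^(1/4) = 2.15.

factor ≈ 2.15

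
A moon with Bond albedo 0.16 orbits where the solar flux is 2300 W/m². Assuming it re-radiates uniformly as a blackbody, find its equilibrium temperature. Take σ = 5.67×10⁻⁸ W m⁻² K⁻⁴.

Power absorbed = (1−a)S·πR²; power emitted = 4πR²σT⁴. Equating and cancelling πR²:
T = ((1−a)S / 4σ)^(1/4) = (1930 / (4 × 5.67×10⁻⁸))^(1/4) = (8.52×10^9)^(1/4).
T = 304 K.

T ≈ 304 K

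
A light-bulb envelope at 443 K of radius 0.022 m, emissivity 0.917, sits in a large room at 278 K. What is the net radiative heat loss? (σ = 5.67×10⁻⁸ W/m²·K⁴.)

Q ≈ 10.3 W

A = 4πr² = 4π × (0.022)² = 6.08×10^-3 m².
Q = εσA(T⁴ − T_s⁴). T⁴ − T_s⁴ = (443)⁴ − (278)⁴ = 3.85×10^10 − 5.97×10^9 = 3.25×10^10 K⁴.
Q = 0.917 × 5.67×10⁻⁸ × 6.08×10^-3 × 3.25×10^10 = 10.3 W.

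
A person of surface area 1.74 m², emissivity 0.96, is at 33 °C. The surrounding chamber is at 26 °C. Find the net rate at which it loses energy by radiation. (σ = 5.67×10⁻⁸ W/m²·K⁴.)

Convert: 33 °C = 306 K; 26 °C = 299 K.
Q = εσA(T⁴ − T_s⁴). T⁴ − T_s⁴ = (306)⁴ − (299)⁴ = 8.77×10^9 − 7.99×10^9 = 7.75×10^8 K⁴.
Q = 0.96 × 5.67×10⁻⁸ × 1.74 × 7.75×10^8 = 73.4 W.

Q ≈ 73.4 W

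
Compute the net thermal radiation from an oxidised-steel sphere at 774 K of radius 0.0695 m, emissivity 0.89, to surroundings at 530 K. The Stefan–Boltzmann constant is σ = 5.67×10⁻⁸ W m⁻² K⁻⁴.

Q ≈ 858 W

A = 4πr² = 4π × (0.0695)² = 0.0607 m².
Q = εσA(T⁴ − T_s⁴). T⁴ − T_s⁴ = (774)⁴ − (530)⁴ = 3.59×10^11 − 7.89×10^10 = 2.80×10^11 K⁴.
Q = 0.89 × 5.67×10⁻⁸ × 0.0607 × 2.80×10^11 = 858 W.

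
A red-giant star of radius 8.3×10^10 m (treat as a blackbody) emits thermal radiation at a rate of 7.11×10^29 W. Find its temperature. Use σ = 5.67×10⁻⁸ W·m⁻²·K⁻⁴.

T ≈ 3470 K

A = 4πr² = 4π × (8.3×10^10)² = 8.66×10^22 m².
From P = σAT⁴, T = (P / σA)^(1/4) = (7.11×10^29 / (5.67×10⁻⁸ × 8.66×10^22))^(1/4).
T = (1.45×10^14)^(1/4) = 3470 K.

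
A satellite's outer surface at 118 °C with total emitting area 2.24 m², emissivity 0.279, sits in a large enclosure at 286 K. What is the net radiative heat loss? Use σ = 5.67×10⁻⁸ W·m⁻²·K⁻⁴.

Q ≈ 591 W

Convert: 118 °C = 391 K.
Q = εσA(T⁴ − T_s⁴). T⁴ − T_s⁴ = (391)⁴ − (286)⁴ = 2.34×10^10 − 6.69×10^9 = 1.67×10^10 K⁴.
Q = 0.279 × 5.67×10⁻⁸ × 2.24 × 1.67×10^10 = 591 W.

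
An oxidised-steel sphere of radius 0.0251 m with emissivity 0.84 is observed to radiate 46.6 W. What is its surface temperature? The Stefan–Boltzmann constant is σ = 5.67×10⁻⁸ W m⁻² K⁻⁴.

T ≈ 593 K

A = 4πr² = 4π × (0.0251)² = 7.92×10^-3 m².
From P = εσAT⁴, T = (P / εσA)^(1/4) = (46.6 / (0.84 × 5.67×10⁻⁸ × 7.92×10^-3))^(1/4).
T = (1.24×10^11)^(1/4) = 593 K.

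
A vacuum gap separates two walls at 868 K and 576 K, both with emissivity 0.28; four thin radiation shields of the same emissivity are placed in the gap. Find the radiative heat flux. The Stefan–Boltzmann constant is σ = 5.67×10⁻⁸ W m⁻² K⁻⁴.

Each of the 5 gaps contributes resistance (2/ε − 1) = 2/0.28 − 1 = 6.143; total = 30.71.
q = σ(T₁⁴ − T₂⁴) / 30.71 = 5.67×10⁻⁸ × 4.58×10^11 / 30.71 = 845 W/m².

q ≈ 845 W/m²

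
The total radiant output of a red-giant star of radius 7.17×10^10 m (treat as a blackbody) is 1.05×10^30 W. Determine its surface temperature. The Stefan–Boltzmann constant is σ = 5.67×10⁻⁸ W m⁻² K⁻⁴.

T ≈ 4110 K

A = 4πr² = 4π × (7.17×10^10)² = 6.46×10^22 m².
From P = σAT⁴, T = (P / σA)^(1/4) = (1.05×10^30 / (5.67×10⁻⁸ × 6.46×10^22))^(1/4).
T = (2.87×10^14)^(1/4) = 4110 K.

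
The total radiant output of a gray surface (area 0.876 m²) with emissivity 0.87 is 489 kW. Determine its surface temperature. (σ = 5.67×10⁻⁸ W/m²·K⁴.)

T ≈ 1830 K

From P = εσAT⁴, T = (P / εσA)^(1/4) = (4.89×10^5 / (0.87 × 5.67×10⁻⁸ × 0.876))^(1/4).
T = (1.13×10^13)^(1/4) = 1830 K.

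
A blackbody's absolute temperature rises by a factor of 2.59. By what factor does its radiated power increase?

factor ≈ 45.0

P ∝ T⁴, so the power scales as (2.59)⁴ = 45.0.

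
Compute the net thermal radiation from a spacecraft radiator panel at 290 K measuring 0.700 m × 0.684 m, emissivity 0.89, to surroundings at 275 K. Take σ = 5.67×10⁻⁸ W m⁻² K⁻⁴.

Q ≈ 32.7 W

A = 0.700 × 0.684 = 0.479 m².
Q = εσA(T⁴ − T_s⁴). T⁴ − T_s⁴ = (290)⁴ − (275)⁴ = 7.07×10^9 − 5.72×10^9 = 1.35×10^9 K⁴.
Q = 0.89 × 5.67×10⁻⁸ × 0.479 × 1.35×10^9 = 32.7 W.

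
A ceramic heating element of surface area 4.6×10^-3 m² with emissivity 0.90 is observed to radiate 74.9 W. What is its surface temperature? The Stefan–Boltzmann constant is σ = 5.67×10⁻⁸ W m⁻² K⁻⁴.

From P = εσAT⁴, T = (P / εσA)^(1/4) = (74.9 / (0.90 × 5.67×10⁻⁸ × 4.60×10^-3))^(1/4).
T = (3.19×10^11)^(1/4) = 752 K.

T ≈ 752 K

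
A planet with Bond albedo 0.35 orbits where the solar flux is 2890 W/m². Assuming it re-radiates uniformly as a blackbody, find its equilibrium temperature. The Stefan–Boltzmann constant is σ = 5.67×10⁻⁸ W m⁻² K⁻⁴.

Power absorbed = (1−a)S·πR²; power emitted = 4πR²σT⁴. Equating and cancelling πR²:
T = ((1−a)S / 4σ)^(1/4) = (1880 / (4 × 5.67×10⁻⁸))^(1/4) = (8.28×10^9)^(1/4).
T = 302 K.

T ≈ 302 K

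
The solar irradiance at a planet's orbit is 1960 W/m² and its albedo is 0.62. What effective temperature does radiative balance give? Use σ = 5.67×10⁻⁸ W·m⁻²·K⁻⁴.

Power absorbed = (1−a)S·πR²; power emitted = 4πR²σT⁴. Equating and cancelling πR²:
T = ((1−a)S / 4σ)^(1/4) = (745 / (4 × 5.67×10⁻⁸))^(1/4) = (3.28×10^9)^(1/4).
T = 239 K.

T ≈ 239 K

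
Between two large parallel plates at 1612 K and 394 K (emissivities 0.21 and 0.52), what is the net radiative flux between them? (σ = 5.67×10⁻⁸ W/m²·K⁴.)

q ≈ 67100 W/m²

For two large parallel gray plates, q = σ(T₁⁴ − T₂⁴) / (1/ε₁ + 1/ε₂ − 1).
1/ε₁ + 1/ε₂ − 1 = 1/0.21 + 1/0.52 − 1 = 5.685.
T₁⁴ − T₂⁴ = 6.75×10^12 − 2.41×10^10 = 6.73×10^12 K⁴.
q = 5.67×10⁻⁸ × 6.73×10^12 / 5.685 = 67100 W/m².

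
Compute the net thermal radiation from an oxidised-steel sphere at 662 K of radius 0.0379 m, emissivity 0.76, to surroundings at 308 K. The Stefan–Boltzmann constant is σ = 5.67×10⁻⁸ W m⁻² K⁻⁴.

A = 4πr² = 4π × (0.0379)² = 0.0181 m².
Q = εσA(T⁴ − T_s⁴). T⁴ − T_s⁴ = (662)⁴ − (308)⁴ = 1.92×10^11 − 9.00×10^9 = 1.83×10^11 K⁴.
Q = 0.76 × 5.67×10⁻⁸ × 0.0181 × 1.83×10^11 = 142 W.

Q ≈ 142 W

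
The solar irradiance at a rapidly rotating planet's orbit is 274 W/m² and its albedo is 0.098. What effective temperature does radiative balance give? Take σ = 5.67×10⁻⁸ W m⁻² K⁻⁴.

Power absorbed = (1−a)S·πR²; power emitted = 4πR²σT⁴. Equating and cancelling πR²:
T = ((1−a)S / 4σ)^(1/4) = (247 / (4 × 5.67×10⁻⁸))^(1/4) = (1.09×10^9)^(1/4).
T = 182 K.

T ≈ 182 K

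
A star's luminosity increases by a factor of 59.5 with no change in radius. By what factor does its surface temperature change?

P ∝ T⁴ ⇒ T ∝ P^(1/4), so T scales by (59.5)^(1/4) = 2.78.

factor ≈ 2.78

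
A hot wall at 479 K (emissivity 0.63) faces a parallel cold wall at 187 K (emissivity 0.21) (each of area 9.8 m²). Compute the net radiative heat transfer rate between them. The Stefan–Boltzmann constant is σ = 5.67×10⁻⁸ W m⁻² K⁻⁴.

For two large parallel gray plates, q = σ(T₁⁴ − T₂⁴) / (1/ε₁ + 1/ε₂ − 1).
1/ε₁ + 1/ε₂ − 1 = 1/0.63 + 1/0.21 − 1 = 5.349.
T₁⁴ − T₂⁴ = 5.26×10^10 − 1.22×10^9 = 5.14×10^10 K⁴.
q = 5.67×10⁻⁸ × 5.14×10^10 / 5.349 = 545 W/m².
Q = q·A = 545 × 9.8 = 5340 W.

Q ≈ 5340 W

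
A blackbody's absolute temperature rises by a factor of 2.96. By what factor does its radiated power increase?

factor ≈ 76.8

P ∝ T⁴, so the power scales as (2.96)⁴ = 76.8.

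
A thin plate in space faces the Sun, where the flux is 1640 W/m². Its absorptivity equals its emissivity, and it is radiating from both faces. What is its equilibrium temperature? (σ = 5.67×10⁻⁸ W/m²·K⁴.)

Absorbed flux αS = emitted flux 2εσT⁴ per unit area; with α = ε this gives T = (S/2σ)^(1/4).
T = (1640 / (2 × 5.67×10⁻⁸))^(1/4) = (1.45×10^10)^(1/4).
T = 347 K.

T ≈ 347 K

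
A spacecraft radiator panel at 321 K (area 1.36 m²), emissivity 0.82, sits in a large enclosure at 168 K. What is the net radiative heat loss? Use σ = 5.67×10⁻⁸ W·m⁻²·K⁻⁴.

Q ≈ 621 W

Q = εσA(T⁴ − T_s⁴). T⁴ − T_s⁴ = (321)⁴ − (168)⁴ = 1.06×10^10 − 7.97×10^8 = 9.82×10^9 K⁴.
Q = 0.82 × 5.67×10⁻⁸ × 1.36 × 9.82×10^9 = 621 W.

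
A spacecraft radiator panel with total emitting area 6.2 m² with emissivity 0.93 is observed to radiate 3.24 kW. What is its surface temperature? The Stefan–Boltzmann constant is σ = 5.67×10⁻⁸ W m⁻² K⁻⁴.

T ≈ 316 K

From P = εσAT⁴, T = (P / εσA)^(1/4) = (3240 / (0.93 × 5.67×10⁻⁸ × 6.20))^(1/4).
T = (9.91×10^9)^(1/4) = 316 K.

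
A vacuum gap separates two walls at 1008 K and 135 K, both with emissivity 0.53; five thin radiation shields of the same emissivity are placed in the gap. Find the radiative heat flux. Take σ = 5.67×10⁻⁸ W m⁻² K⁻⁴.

q ≈ 3520 W/m²

Each of the 6 gaps contributes resistance (2/ε − 1) = 2/0.53 − 1 = 2.774; total = 16.64.
q = σ(T₁⁴ − T₂⁴) / 16.64 = 5.67×10⁻⁸ × 1.03×10^12 / 16.64 = 3520 W/m².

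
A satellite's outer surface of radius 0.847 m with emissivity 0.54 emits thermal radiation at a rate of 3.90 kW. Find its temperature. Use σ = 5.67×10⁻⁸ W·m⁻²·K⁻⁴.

A = 4πr² = 4π × (0.847)² = 9.02 m².
From P = εσAT⁴, T = (P / εσA)^(1/4) = (3900 / (0.54 × 5.67×10⁻⁸ × 9.02))^(1/4).
T = (1.41×10^10)^(1/4) = 345 K.

T ≈ 345 K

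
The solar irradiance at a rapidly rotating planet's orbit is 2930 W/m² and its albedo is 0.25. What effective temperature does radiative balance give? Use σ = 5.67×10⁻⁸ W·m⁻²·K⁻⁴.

T ≈ 314 K

Power absorbed = (1−a)S·πR²; power emitted = 4πR²σT⁴. Equating and cancelling πR²:
T = ((1−a)S / 4σ)^(1/4) = (2200 / (4 × 5.67×10⁻⁸))^(1/4) = (9.69×10^9)^(1/4).
T = 314 K.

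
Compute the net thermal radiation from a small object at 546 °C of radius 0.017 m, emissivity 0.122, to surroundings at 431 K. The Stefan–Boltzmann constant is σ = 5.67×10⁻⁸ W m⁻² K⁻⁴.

A = 4πr² = 4π × (0.017)² = 3.63×10^-3 m².
Convert: 546 °C = 819 K.
Q = εσA(T⁴ − T_s⁴). T⁴ − T_s⁴ = (819)⁴ − (431)⁴ = 4.50×10^11 − 3.45×10^10 = 4.15×10^11 K⁴.
Q = 0.122 × 5.67×10⁻⁸ × 3.63×10^-3 × 4.15×10^11 = 10.4 W.

Q ≈ 10.4 W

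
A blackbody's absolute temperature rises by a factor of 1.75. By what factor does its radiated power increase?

P ∝ T⁴, so the power scales as (1.75)⁴ = 9.38.

factor ≈ 9.38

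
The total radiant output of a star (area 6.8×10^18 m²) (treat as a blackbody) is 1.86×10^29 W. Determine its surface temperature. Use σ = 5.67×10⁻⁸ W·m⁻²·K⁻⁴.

From P = σAT⁴, T = (P / σA)^(1/4) = (1.86×10^29 / (5.67×10⁻⁸ × 6.80×10^18))^(1/4).
T = (4.82×10^17)^(1/4) = 26400 K.

T ≈ 26400 K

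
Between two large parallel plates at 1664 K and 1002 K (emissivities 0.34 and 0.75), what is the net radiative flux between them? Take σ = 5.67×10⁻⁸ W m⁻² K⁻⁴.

For two large parallel gray plates, q = σ(T₁⁴ − T₂⁴) / (1/ε₁ + 1/ε₂ − 1).
1/ε₁ + 1/ε₂ − 1 = 1/0.34 + 1/0.75 − 1 = 3.275.
T₁⁴ − T₂⁴ = 7.67×10^12 − 1.01×10^12 = 6.66×10^12 K⁴.
q = 5.67×10⁻⁸ × 6.66×10^12 / 3.275 = 1.15×10^5 W/m².

q ≈ 1.15×10^5 W/m²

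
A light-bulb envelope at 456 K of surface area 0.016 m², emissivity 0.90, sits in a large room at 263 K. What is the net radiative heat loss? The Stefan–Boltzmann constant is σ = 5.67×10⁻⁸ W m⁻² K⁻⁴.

Q = εσA(T⁴ − T_s⁴). T⁴ − T_s⁴ = (456)⁴ − (263)⁴ = 4.32×10^10 − 4.78×10^9 = 3.85×10^10 K⁴.
Q = 0.90 × 5.67×10⁻⁸ × 0.0160 × 3.85×10^10 = 31.4 W.

Q ≈ 31.4 W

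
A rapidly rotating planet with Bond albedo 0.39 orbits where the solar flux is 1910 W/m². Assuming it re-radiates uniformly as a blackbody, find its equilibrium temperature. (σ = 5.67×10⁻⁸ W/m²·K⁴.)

T ≈ 268 K

Power absorbed = (1−a)S·πR²; power emitted = 4πR²σT⁴. Equating and cancelling πR²:
T = ((1−a)S / 4σ)^(1/4) = (1170 / (4 × 5.67×10⁻⁸))^(1/4) = (5.14×10^9)^(1/4).
T = 268 K.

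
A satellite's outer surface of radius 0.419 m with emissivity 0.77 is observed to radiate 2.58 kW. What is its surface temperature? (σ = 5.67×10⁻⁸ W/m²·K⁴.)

T ≈ 405 K

A = 4πr² = 4π × (0.419)² = 2.21 m².
From P = εσAT⁴, T = (P / εσA)^(1/4) = (2580 / (0.77 × 5.67×10⁻⁸ × 2.21))^(1/4).
T = (2.68×10^10)^(1/4) = 405 K.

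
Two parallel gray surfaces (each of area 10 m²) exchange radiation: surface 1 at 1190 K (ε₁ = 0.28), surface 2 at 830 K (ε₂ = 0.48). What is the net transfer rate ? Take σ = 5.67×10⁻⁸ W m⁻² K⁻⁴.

Q ≈ 1.86×10^5 W

For two large parallel gray plates, q = σ(T₁⁴ − T₂⁴) / (1/ε₁ + 1/ε₂ − 1).
1/ε₁ + 1/ε₂ − 1 = 1/0.28 + 1/0.48 − 1 = 4.655.
T₁⁴ − T₂⁴ = 2.01×10^12 − 4.75×10^11 = 1.53×10^12 K⁴.
q = 5.67×10⁻⁸ × 1.53×10^12 / 4.655 = 18600 W/m².
Q = q·A = 18600 × 10 = 1.86×10^5 W.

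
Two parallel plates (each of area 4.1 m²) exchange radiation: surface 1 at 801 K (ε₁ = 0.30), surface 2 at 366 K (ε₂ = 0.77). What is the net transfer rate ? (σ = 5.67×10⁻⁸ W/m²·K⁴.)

Q ≈ 25200 W

For two large parallel gray plates, q = σ(T₁⁴ − T₂⁴) / (1/ε₁ + 1/ε₂ − 1).
1/ε₁ + 1/ε₂ − 1 = 1/0.30 + 1/0.77 − 1 = 3.632.
T₁⁴ − T₂⁴ = 4.12×10^11 − 1.79×10^10 = 3.94×10^11 K⁴.
q = 5.67×10⁻⁸ × 3.94×10^11 / 3.632 = 6150 W/m².
Q = q·A = 6150 × 4.1 = 25200 W.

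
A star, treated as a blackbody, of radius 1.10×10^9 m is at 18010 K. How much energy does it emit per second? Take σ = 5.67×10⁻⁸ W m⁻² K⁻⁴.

A = 4πr² = 4π × (1.10×10^9)² = 1.52×10^19 m².
P = σAT⁴ = 5.67×10⁻⁸ × 1.52×10^19 × (18010)⁴ = 5.67×10⁻⁸ × 1.52×10^19 × 1.05×10^17.
P = 9.07×10^28 W.

P ≈ 9.07×10^28 W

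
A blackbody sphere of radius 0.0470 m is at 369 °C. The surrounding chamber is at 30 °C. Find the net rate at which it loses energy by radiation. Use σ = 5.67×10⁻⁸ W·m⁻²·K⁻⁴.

A = 4πr² = 4π × (0.0470)² = 0.0278 m².
Convert: 369 °C = 642 K; 30 °C = 303 K.
Q = σA(T⁴ − T_s⁴). T⁴ − T_s⁴ = (642)⁴ − (303)⁴ = 1.70×10^11 − 8.43×10^9 = 1.61×10^11 K⁴.
Q = 5.67×10⁻⁸ × 0.0278 × 1.61×10^11 = 254 W.

Q ≈ 254 W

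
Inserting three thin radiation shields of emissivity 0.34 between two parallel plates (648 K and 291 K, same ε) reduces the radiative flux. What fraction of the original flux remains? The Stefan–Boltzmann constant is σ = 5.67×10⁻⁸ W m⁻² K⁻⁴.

With N identical shields there are N+1 = 4 gaps in series, each with the same radiative resistance, so the flux falls to 1/(N+1) of its unshielded value.

ratio ≈ 0.250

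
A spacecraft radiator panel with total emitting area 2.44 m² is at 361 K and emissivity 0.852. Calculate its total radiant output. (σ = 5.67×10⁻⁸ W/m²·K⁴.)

P = εσAT⁴ = 0.852 × 5.67×10⁻⁸ × 2.44 × (361)⁴ = 0.852 × 5.67×10⁻⁸ × 2.44 × 1.70×10^10.
P = 2000 W.

P ≈ 2000 W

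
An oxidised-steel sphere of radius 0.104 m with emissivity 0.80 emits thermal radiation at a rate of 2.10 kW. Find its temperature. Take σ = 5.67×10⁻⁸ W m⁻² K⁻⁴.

A = 4πr² = 4π × (0.104)² = 0.136 m².
From P = εσAT⁴, T = (P / εσA)^(1/4) = (2100 / (0.80 × 5.67×10⁻⁸ × 0.136))^(1/4).
T = (3.41×10^11)^(1/4) = 764 K.

T ≈ 764 K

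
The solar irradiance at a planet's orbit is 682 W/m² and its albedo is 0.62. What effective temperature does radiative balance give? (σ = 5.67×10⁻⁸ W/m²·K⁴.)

T ≈ 184 K

Power absorbed = (1−a)S·πR²; power emitted = 4πR²σT⁴. Equating and cancelling πR²:
T = ((1−a)S / 4σ)^(1/4) = (259 / (4 × 5.67×10⁻⁸))^(1/4) = (1.14×10^9)^(1/4).
T = 184 K.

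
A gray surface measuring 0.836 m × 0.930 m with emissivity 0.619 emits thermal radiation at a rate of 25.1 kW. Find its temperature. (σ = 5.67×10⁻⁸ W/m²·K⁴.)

A = 0.836 × 0.930 = 0.777 m².
From P = εσAT⁴, T = (P / εσA)^(1/4) = (25100 / (0.619 × 5.67×10⁻⁸ × 0.777))^(1/4).
T = (9.20×10^11)^(1/4) = 979 K.

T ≈ 979 K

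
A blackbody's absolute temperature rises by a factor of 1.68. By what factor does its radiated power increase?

P ∝ T⁴, so the power scales as (1.68)⁴ = 7.97.

factor ≈ 7.97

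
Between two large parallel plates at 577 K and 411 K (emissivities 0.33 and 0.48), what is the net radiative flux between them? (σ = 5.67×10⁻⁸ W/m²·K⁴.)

For two large parallel gray plates, q = σ(T₁⁴ − T₂⁴) / (1/ε₁ + 1/ε₂ − 1).
1/ε₁ + 1/ε₂ − 1 = 1/0.33 + 1/0.48 − 1 = 4.114.
T₁⁴ − T₂⁴ = 1.11×10^11 − 2.85×10^10 = 8.23×10^10 K⁴.
q = 5.67×10⁻⁸ × 8.23×10^10 / 4.114 = 1130 W/m².

q ≈ 1130 W/m²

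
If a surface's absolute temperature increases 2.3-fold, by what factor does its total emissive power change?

factor ≈ 28.0

P ∝ T⁴, so the power scales as (2.3)⁴ = 28.0.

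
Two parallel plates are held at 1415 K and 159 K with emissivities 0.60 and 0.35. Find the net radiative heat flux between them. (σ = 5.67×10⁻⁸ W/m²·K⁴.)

For two large parallel gray plates, q = σ(T₁⁴ − T₂⁴) / (1/ε₁ + 1/ε₂ − 1).
1/ε₁ + 1/ε₂ − 1 = 1/0.60 + 1/0.35 − 1 = 3.524.
T₁⁴ − T₂⁴ = 4.01×10^12 − 6.39×10^8 = 4.01×10^12 K⁴.
q = 5.67×10⁻⁸ × 4.01×10^12 / 3.524 = 64500 W/m².

q ≈ 64500 W/m²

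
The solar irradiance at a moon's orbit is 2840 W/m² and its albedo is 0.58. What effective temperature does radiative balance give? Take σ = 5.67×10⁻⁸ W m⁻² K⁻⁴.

T ≈ 269 K

Power absorbed = (1−a)S·πR²; power emitted = 4πR²σT⁴. Equating and cancelling πR²:
T = ((1−a)S / 4σ)^(1/4) = (1190 / (4 × 5.67×10⁻⁸))^(1/4) = (5.26×10^9)^(1/4).
T = 269 K.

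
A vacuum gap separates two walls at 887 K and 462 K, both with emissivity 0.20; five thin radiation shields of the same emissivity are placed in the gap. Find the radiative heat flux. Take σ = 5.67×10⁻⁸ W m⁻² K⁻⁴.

Each of the 6 gaps contributes resistance (2/ε − 1) = 2/0.20 − 1 = 9.000; total = 54.00.
q = σ(T₁⁴ − T₂⁴) / 54.00 = 5.67×10⁻⁸ × 5.73×10^11 / 54.00 = 602 W/m².

q ≈ 602 W/m²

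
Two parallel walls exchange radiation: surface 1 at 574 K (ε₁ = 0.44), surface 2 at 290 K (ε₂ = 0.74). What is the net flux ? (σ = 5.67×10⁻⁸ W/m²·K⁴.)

q ≈ 2190 W/m²

For two large parallel gray plates, q = σ(T₁⁴ − T₂⁴) / (1/ε₁ + 1/ε₂ − 1).
1/ε₁ + 1/ε₂ − 1 = 1/0.44 + 1/0.74 − 1 = 2.624.
T₁⁴ − T₂⁴ = 1.09×10^11 − 7.07×10^9 = 1.01×10^11 K⁴.
q = 5.67×10⁻⁸ × 1.01×10^11 / 2.624 = 2190 W/m².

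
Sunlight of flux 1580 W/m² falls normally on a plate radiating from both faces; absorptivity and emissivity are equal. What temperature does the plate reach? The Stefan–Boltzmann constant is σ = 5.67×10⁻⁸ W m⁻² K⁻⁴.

Absorbed flux αS = emitted flux 2εσT⁴ per unit area; with α = ε this gives T = (S/2σ)^(1/4).
T = (1580 / (2 × 5.67×10⁻⁸))^(1/4) = (1.39×10^10)^(1/4).
T = 344 K.

T ≈ 344 K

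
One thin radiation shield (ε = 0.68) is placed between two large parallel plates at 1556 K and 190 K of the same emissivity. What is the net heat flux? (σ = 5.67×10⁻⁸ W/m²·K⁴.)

q ≈ 85600 W/m²

Each of the 2 gaps contributes resistance (2/ε − 1) = 2/0.68 − 1 = 1.941; total = 3.882.
q = σ(T₁⁴ − T₂⁴) / 3.882 = 5.67×10⁻⁸ × 5.86×10^12 / 3.882 = 85600 W/m².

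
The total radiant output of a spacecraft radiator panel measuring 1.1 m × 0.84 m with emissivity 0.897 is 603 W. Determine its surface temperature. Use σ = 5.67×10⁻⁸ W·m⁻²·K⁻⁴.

T ≈ 337 K

A = 1.1 × 0.84 = 0.924 m².
From P = εσAT⁴, T = (P / εσA)^(1/4) = (603 / (0.897 × 5.67×10⁻⁸ × 0.924))^(1/4).
T = (1.28×10^10)^(1/4) = 337 K.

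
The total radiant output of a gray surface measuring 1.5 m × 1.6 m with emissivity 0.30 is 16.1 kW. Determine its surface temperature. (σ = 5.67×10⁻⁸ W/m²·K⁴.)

A = 1.5 × 1.6 = 2.40 m².
From P = εσAT⁴, T = (P / εσA)^(1/4) = (16100 / (0.30 × 5.67×10⁻⁸ × 2.40))^(1/4).
T = (3.94×10^11)^(1/4) = 792 K.

T ≈ 792 K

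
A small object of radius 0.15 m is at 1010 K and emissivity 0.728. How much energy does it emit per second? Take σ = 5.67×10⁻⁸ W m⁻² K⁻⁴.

A = 4πr² = 4π × (0.15)² = 0.283 m².
Stefan–Boltzmann: P = εσAT⁴ = 0.728 × 5.67×10⁻⁸ × 0.283 × (1010)⁴ = 0.728 × 5.67×10⁻⁸ × 0.283 × 1.04×10^12.
P = 12100 W.

P ≈ 12100 W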